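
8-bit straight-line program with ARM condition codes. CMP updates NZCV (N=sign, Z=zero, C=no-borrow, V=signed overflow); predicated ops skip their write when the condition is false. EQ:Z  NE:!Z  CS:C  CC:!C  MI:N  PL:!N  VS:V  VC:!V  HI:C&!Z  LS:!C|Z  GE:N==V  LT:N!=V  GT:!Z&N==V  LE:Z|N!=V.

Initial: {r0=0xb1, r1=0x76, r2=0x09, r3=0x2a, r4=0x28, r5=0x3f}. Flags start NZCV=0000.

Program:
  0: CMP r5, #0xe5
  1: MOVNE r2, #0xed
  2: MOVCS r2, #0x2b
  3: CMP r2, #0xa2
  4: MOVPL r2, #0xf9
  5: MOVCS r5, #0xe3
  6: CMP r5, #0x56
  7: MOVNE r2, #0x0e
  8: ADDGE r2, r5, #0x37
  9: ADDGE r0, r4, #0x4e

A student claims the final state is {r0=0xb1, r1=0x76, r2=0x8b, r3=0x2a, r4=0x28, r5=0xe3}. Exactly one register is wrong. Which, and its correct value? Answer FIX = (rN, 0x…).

FIX = (r2, 0x0e)

[0] flags=0000 → (cmp)
[1] flags=0000 NE?T → r2=0xed
[2] flags=0000 CS?F → skip
[3] flags=0010 → (cmp)
[4] flags=0010 PL?T → r2=0xf9
[5] flags=0010 CS?T → r5=0xe3
[6] flags=1010 → (cmp)
[7] flags=1010 NE?T → r2=0x0e
[8] flags=1010 GE?F → skip
[9] flags=1010 GE?F → skip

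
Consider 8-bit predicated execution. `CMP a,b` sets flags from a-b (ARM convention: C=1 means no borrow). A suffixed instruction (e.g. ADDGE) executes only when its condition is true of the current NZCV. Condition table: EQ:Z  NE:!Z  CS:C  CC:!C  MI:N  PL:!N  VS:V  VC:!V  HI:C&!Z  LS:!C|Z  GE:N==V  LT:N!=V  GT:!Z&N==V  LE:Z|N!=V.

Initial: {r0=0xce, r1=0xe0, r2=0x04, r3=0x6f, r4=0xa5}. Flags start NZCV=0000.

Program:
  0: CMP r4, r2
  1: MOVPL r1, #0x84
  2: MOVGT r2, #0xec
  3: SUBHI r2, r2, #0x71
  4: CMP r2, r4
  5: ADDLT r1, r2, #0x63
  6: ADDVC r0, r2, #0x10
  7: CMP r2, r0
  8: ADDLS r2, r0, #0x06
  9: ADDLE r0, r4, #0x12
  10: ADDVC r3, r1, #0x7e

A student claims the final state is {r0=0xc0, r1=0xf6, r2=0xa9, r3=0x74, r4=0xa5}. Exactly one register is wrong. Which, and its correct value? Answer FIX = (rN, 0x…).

FIX = (r0, 0xb7)

0: ✓ CMP  NZCV=1010
1: · MOVPL
2: · MOVGT
3: ✓ SUBHI  r2←0x93
4: ✓ CMP  NZCV=1000
5: ✓ ADDLT  r1←0xf6
6: ✓ ADDVC  r0←0xa3
7: ✓ CMP  NZCV=1000
8: ✓ ADDLS  r2←0xa9
9: ✓ ADDLE  r0←0xb7
10: ✓ ADDVC  r3←0x74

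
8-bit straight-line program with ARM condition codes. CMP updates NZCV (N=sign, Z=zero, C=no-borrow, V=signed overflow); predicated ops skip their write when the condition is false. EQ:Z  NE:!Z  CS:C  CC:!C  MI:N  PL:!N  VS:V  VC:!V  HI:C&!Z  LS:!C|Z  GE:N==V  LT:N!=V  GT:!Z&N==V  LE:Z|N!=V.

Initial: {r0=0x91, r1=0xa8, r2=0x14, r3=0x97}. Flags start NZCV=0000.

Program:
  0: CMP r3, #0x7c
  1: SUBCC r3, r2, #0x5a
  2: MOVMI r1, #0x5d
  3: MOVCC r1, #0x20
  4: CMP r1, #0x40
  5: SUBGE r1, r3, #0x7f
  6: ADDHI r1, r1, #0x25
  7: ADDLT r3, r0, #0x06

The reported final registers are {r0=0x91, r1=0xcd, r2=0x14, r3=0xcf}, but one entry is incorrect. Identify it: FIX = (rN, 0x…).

FIX = (r3, 0x97)

[0] flags=0011 → (cmp)
[1] flags=0011 CC?F → skip
[2] flags=0011 MI?F → skip
[3] flags=0011 CC?F → skip
[4] flags=0011 → (cmp)
[5] flags=0011 GE?F → skip
[6] flags=0011 HI?T → r1=0xcd
[7] flags=0011 LT?T → r3=0x97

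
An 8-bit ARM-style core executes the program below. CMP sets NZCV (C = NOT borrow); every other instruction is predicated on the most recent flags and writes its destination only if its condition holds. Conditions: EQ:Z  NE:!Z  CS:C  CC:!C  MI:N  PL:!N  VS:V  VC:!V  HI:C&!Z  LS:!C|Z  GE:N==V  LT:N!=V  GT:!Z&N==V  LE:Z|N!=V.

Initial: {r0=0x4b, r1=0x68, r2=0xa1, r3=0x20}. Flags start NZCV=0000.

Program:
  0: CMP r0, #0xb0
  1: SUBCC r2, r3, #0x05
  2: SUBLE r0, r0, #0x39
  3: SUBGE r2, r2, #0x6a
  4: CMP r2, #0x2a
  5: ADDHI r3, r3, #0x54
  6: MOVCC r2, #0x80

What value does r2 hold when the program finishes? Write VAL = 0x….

0: ✓ CMP  NZCV=1001
1: ✓ SUBCC  r2←0x1b
2: · SUBLE
3: ✓ SUBGE  r2←0xb1
4: ✓ CMP  NZCV=1010
5: ✓ ADDHI  r3←0x74
6: · MOVCC

VAL = 0xb1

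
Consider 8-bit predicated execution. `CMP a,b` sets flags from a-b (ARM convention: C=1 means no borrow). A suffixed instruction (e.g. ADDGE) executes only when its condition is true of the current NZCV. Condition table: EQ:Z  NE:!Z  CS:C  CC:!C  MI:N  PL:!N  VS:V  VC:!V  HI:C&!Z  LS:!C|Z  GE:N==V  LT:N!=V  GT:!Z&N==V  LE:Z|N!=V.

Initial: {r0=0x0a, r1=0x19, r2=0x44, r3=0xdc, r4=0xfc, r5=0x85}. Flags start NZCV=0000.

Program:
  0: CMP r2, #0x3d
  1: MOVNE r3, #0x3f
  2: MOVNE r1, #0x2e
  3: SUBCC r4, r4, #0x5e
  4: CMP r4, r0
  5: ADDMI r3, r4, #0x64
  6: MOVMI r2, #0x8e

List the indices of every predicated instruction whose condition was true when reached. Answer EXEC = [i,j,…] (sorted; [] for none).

0: ✓ CMP  NZCV=0010
1: ✓ MOVNE  r3←0x3f
2: ✓ MOVNE  r1←0x2e
3: · SUBCC
4: ✓ CMP  NZCV=1010
5: ✓ ADDMI  r3←0x60
6: ✓ MOVMI  r2←0x8e

EXEC = [1,2,5,6]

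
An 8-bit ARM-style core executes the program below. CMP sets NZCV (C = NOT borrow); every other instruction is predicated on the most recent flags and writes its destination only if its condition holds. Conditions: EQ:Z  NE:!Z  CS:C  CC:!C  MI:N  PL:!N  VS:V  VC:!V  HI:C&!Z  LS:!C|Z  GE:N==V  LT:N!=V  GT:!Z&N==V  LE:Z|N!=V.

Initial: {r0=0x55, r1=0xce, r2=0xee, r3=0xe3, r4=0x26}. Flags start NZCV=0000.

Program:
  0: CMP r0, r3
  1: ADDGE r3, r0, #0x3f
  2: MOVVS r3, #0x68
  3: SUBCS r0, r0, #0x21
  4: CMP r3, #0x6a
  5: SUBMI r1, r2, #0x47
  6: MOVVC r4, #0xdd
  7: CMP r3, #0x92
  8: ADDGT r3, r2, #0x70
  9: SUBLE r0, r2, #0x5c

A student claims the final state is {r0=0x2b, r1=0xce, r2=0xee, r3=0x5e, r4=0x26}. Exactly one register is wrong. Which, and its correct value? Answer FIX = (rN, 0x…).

0: ✓ CMP  NZCV=0000
1: ✓ ADDGE  r3←0x94
2: · MOVVS
3: · SUBCS
4: ✓ CMP  NZCV=0011
5: · SUBMI
6: · MOVVC
7: ✓ CMP  NZCV=0010
8: ✓ ADDGT  r3←0x5e
9: · SUBLE

FIX = (r0, 0x55)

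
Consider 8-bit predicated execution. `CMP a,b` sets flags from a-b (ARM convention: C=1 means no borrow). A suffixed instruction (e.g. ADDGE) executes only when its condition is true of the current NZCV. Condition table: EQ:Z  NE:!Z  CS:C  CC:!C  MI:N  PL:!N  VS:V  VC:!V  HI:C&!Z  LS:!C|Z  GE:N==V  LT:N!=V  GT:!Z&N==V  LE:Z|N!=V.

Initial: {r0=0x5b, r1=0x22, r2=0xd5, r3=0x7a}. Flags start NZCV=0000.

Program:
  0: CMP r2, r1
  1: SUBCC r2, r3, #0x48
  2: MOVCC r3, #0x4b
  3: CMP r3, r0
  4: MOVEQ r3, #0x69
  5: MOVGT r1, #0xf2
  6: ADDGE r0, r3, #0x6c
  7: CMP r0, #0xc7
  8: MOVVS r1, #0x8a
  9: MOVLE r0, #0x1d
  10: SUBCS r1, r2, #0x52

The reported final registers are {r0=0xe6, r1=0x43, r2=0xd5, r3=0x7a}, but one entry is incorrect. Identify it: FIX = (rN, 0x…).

[0] flags=1010 → (cmp)
[1] flags=1010 CC?F → skip
[2] flags=1010 CC?F → skip
[3] flags=0010 → (cmp)
[4] flags=0010 EQ?F → skip
[5] flags=0010 GT?T → r1=0xf2
[6] flags=0010 GE?T → r0=0xe6
[7] flags=0010 → (cmp)
[8] flags=0010 VS?F → skip
[9] flags=0010 LE?F → skip
[10] flags=0010 CS?T → r1=0x83

FIX = (r1, 0x83)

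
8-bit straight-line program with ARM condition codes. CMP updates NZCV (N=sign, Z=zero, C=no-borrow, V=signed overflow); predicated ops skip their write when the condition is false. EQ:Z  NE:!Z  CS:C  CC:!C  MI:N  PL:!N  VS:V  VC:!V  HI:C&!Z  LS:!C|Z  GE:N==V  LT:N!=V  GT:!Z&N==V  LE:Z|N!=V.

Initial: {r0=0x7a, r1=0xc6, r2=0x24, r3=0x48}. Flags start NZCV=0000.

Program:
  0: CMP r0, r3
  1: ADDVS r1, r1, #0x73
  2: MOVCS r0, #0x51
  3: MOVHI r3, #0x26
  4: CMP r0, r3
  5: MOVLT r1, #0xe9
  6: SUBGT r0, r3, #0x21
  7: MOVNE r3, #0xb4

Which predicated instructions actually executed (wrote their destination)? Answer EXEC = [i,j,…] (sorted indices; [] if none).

EXEC = [2,3,6,7]

0: ✓ CMP  NZCV=0010
1: · ADDVS
2: ✓ MOVCS  r0←0x51
3: ✓ MOVHI  r3←0x26
4: ✓ CMP  NZCV=0010
5: · MOVLT
6: ✓ SUBGT  r0←0x05
7: ✓ MOVNE  r3←0xb4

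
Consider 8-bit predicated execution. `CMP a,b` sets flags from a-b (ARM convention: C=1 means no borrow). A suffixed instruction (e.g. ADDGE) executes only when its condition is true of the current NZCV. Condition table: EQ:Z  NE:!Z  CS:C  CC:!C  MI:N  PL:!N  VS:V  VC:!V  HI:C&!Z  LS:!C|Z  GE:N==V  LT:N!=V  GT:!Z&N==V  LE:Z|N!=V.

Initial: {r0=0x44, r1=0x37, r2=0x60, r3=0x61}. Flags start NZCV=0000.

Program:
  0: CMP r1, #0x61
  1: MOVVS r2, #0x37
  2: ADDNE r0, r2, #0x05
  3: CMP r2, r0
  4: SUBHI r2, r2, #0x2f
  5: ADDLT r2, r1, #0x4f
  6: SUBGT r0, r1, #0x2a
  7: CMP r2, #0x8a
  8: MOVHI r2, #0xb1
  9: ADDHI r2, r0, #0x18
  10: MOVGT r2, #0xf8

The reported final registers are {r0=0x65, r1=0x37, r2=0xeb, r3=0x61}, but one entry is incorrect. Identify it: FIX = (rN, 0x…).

FIX = (r2, 0x86)

0: ✓ CMP  NZCV=1000
1: · MOVVS
2: ✓ ADDNE  r0←0x65
3: ✓ CMP  NZCV=1000
4: · SUBHI
5: ✓ ADDLT  r2←0x86
6: · SUBGT
7: ✓ CMP  NZCV=1000
8: · MOVHI
9: · ADDHI
10: · MOVGT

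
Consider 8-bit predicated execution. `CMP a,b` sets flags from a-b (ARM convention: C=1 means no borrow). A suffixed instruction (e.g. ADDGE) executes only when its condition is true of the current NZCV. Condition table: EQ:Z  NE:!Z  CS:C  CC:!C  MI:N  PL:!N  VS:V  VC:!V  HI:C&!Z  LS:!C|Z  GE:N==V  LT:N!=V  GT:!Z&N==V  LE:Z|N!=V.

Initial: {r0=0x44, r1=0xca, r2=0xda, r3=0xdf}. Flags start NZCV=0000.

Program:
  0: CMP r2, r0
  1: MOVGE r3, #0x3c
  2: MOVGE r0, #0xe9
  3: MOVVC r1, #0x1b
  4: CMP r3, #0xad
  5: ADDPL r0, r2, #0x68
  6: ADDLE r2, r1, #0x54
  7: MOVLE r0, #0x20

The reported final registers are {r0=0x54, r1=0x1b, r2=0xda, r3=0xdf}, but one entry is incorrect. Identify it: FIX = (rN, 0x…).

FIX = (r0, 0x42)

[0] flags=1010 → (cmp)
[1] flags=1010 GE?F → skip
[2] flags=1010 GE?F → skip
[3] flags=1010 VC?T → r1=0x1b
[4] flags=0010 → (cmp)
[5] flags=0010 PL?T → r0=0x42
[6] flags=0010 LE?F → skip
[7] flags=0010 LE?F → skip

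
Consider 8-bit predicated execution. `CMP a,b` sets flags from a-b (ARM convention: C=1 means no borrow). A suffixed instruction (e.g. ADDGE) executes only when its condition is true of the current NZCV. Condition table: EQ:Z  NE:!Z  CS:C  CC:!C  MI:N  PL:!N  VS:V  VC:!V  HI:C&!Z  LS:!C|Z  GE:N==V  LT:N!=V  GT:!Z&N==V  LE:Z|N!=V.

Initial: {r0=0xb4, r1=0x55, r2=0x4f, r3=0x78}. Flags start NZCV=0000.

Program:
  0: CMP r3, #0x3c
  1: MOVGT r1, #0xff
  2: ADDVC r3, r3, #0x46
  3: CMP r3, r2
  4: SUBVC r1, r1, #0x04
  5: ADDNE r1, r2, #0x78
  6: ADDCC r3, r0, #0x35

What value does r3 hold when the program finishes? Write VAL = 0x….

VAL = 0xbe

[0] flags=0010 → (cmp)
[1] flags=0010 GT?T → r1=0xff
[2] flags=0010 VC?T → r3=0xbe
[3] flags=0011 → (cmp)
[4] flags=0011 VC?F → skip
[5] flags=0011 NE?T → r1=0xc7
[6] flags=0011 CC?F → skip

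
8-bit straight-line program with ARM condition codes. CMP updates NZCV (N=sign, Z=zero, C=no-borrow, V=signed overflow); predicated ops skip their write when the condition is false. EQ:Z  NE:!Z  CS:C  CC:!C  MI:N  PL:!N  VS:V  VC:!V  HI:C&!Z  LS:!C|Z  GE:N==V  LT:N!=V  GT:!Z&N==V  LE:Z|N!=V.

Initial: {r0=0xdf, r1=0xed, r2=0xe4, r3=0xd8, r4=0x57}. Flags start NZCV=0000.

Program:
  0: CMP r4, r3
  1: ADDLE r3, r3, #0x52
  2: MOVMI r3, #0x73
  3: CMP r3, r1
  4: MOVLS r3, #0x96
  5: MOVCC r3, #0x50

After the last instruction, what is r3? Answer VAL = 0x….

VAL = 0x50

0: ✓ CMP  NZCV=0000
1: · ADDLE
2: · MOVMI
3: ✓ CMP  NZCV=1000
4: ✓ MOVLS  r3←0x96
5: ✓ MOVCC  r3←0x50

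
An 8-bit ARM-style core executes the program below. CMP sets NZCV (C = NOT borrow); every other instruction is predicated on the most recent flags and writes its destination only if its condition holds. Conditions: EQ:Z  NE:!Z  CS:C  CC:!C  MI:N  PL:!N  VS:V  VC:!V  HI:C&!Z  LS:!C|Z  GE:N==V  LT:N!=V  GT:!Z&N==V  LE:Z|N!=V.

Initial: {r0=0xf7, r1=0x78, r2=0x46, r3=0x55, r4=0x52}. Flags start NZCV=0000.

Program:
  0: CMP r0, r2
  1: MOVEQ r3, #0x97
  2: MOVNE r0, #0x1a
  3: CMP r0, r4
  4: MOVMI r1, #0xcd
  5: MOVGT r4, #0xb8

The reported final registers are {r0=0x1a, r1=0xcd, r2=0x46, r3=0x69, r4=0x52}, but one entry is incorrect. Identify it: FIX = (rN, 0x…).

FIX = (r3, 0x55)

[0] flags=1010 → (cmp)
[1] flags=1010 EQ?F → skip
[2] flags=1010 NE?T → r0=0x1a
[3] flags=1000 → (cmp)
[4] flags=1000 MI?T → r1=0xcd
[5] flags=1000 GT?F → skip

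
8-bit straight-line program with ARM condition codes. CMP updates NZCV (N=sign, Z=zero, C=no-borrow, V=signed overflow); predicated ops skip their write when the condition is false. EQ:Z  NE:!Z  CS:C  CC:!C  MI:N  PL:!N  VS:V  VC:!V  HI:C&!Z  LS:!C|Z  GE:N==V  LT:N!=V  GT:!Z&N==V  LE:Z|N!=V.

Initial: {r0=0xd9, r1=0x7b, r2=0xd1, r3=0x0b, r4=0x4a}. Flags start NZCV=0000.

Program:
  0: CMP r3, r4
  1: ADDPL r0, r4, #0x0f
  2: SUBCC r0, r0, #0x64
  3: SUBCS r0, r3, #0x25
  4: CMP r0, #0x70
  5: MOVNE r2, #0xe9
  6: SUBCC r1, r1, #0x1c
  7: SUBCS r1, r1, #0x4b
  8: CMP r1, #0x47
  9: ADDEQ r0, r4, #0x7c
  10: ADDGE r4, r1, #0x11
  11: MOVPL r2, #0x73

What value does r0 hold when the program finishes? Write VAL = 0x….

0: ✓ CMP  NZCV=1000
1: · ADDPL
2: ✓ SUBCC  r0←0x75
3: · SUBCS
4: ✓ CMP  NZCV=0010
5: ✓ MOVNE  r2←0xe9
6: · SUBCC
7: ✓ SUBCS  r1←0x30
8: ✓ CMP  NZCV=1000
9: · ADDEQ
10: · ADDGE
11: · MOVPL

VAL = 0x75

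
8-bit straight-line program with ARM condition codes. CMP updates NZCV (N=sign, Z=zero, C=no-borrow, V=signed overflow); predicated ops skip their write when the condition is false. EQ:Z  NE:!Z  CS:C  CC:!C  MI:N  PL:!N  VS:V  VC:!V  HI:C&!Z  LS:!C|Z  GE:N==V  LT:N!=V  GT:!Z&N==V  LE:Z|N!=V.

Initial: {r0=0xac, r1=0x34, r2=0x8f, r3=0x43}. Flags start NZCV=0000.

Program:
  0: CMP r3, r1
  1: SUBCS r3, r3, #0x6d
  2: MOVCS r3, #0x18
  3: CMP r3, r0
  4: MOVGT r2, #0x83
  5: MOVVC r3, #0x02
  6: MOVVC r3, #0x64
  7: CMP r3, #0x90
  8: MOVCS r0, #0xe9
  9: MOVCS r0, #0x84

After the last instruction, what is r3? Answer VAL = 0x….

VAL = 0x64

[0] flags=0010 → (cmp)
[1] flags=0010 CS?T → r3=0xd6
[2] flags=0010 CS?T → r3=0x18
[3] flags=0000 → (cmp)
[4] flags=0000 GT?T → r2=0x83
[5] flags=0000 VC?T → r3=0x02
[6] flags=0000 VC?T → r3=0x64
[7] flags=1001 → (cmp)
[8] flags=1001 CS?F → skip
[9] flags=1001 CS?F → skip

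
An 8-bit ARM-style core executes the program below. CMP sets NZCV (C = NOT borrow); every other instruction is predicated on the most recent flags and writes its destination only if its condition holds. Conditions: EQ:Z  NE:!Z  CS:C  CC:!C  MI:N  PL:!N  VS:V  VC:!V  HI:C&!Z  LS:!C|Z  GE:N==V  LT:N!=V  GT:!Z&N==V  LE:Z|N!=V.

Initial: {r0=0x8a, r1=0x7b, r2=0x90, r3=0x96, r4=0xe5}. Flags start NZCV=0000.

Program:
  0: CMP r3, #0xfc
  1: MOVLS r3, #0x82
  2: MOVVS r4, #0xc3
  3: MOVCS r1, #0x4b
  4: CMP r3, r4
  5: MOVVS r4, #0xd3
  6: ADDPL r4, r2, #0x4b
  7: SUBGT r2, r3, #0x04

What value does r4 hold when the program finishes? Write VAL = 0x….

VAL = 0xe5

0: ✓ CMP  NZCV=1000
1: ✓ MOVLS  r3←0x82
2: · MOVVS
3: · MOVCS
4: ✓ CMP  NZCV=1000
5: · MOVVS
6: · ADDPL
7: · SUBGT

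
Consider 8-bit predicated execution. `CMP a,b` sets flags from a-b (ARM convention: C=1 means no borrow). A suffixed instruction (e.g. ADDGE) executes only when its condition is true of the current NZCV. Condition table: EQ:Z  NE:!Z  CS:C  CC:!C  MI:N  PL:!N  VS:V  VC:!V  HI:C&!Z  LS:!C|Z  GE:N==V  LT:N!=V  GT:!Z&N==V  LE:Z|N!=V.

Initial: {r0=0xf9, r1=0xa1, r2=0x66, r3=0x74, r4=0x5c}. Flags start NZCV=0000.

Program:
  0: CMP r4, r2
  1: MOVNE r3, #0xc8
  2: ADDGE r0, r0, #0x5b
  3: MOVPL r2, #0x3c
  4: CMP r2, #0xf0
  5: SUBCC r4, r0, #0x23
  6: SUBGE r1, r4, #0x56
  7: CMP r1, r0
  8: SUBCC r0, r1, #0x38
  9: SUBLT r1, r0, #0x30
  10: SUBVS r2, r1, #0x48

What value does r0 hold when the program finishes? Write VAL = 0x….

0: ✓ CMP  NZCV=1000
1: ✓ MOVNE  r3←0xc8
2: · ADDGE
3: · MOVPL
4: ✓ CMP  NZCV=0000
5: ✓ SUBCC  r4←0xd6
6: ✓ SUBGE  r1←0x80
7: ✓ CMP  NZCV=1000
8: ✓ SUBCC  r0←0x48
9: ✓ SUBLT  r1←0x18
10: · SUBVS

VAL = 0x48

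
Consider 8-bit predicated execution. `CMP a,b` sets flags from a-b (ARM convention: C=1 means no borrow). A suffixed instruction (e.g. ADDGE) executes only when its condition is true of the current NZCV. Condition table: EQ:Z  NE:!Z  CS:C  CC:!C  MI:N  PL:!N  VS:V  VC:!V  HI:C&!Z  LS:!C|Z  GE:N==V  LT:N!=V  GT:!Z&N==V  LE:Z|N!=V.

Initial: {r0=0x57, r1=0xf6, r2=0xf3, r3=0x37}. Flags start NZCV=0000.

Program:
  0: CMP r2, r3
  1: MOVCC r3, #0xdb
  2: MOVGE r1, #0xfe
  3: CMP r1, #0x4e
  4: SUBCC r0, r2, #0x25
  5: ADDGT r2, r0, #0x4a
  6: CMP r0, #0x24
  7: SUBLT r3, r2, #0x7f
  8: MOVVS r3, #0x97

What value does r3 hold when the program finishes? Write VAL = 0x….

[0] flags=1010 → (cmp)
[1] flags=1010 CC?F → skip
[2] flags=1010 GE?F → skip
[3] flags=1010 → (cmp)
[4] flags=1010 CC?F → skip
[5] flags=1010 GT?F → skip
[6] flags=0010 → (cmp)
[7] flags=0010 LT?F → skip
[8] flags=0010 VS?F → skip

VAL = 0x37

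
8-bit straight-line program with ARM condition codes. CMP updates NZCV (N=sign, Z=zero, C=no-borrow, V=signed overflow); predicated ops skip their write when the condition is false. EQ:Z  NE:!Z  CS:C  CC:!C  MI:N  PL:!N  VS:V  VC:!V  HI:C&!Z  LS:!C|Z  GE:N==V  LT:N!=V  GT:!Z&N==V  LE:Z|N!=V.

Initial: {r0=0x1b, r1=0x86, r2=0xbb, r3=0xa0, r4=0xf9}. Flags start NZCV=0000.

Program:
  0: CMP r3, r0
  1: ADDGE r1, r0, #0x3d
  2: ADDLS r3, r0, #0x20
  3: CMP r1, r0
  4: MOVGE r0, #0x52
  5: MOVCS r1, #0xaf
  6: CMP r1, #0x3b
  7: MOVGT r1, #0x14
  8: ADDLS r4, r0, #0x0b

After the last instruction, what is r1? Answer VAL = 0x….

VAL = 0xaf

[0] flags=1010 → (cmp)
[1] flags=1010 GE?F → skip
[2] flags=1010 LS?F → skip
[3] flags=0011 → (cmp)
[4] flags=0011 GE?F → skip
[5] flags=0011 CS?T → r1=0xaf
[6] flags=0011 → (cmp)
[7] flags=0011 GT?F → skip
[8] flags=0011 LS?F → skip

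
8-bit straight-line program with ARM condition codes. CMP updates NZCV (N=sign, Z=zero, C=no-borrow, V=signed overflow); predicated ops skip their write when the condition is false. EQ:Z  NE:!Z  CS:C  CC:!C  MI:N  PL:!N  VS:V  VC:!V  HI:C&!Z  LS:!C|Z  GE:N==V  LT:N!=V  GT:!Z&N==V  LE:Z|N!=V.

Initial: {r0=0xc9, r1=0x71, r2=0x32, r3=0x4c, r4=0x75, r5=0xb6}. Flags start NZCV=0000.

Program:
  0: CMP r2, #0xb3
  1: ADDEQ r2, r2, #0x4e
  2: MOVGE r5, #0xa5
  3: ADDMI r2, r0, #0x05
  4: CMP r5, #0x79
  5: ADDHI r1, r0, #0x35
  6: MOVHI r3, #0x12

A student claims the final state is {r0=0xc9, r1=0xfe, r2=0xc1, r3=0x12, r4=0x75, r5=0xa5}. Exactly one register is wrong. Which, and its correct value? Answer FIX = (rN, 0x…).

FIX = (r2, 0x32)

0: ✓ CMP  NZCV=0000
1: · ADDEQ
2: ✓ MOVGE  r5←0xa5
3: · ADDMI
4: ✓ CMP  NZCV=0011
5: ✓ ADDHI  r1←0xfe
6: ✓ MOVHI  r3←0x12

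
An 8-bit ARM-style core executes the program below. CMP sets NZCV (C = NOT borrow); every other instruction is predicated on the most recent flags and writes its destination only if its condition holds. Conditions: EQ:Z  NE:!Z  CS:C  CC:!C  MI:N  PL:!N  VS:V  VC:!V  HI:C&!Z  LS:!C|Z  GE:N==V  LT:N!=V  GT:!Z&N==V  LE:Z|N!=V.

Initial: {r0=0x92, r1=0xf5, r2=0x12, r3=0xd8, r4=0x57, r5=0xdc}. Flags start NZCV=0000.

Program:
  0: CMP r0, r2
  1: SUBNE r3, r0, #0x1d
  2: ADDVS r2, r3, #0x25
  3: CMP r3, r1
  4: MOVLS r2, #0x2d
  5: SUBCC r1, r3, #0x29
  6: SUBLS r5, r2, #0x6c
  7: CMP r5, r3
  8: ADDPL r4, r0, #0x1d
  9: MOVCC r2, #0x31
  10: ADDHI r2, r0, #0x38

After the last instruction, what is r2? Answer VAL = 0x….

VAL = 0xca

[0] flags=1010 → (cmp)
[1] flags=1010 NE?T → r3=0x75
[2] flags=1010 VS?F → skip
[3] flags=1001 → (cmp)
[4] flags=1001 LS?T → r2=0x2d
[5] flags=1001 CC?T → r1=0x4c
[6] flags=1001 LS?T → r5=0xc1
[7] flags=0011 → (cmp)
[8] flags=0011 PL?T → r4=0xaf
[9] flags=0011 CC?F → skip
[10] flags=0011 HI?T → r2=0xca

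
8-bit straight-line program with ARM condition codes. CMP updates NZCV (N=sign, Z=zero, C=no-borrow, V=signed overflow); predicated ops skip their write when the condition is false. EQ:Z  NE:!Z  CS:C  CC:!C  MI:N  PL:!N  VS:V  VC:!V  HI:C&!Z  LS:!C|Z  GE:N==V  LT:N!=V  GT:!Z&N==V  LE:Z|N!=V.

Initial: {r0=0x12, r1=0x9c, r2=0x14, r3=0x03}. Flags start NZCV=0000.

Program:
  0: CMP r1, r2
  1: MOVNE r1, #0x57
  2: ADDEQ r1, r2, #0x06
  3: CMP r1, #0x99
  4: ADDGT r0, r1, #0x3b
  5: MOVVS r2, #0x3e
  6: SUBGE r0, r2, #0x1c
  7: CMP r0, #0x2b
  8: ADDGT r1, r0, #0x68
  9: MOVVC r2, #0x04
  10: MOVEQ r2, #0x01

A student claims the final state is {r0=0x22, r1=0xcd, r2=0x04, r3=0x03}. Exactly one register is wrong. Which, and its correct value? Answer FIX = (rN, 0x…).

FIX = (r1, 0x57)

0: ✓ CMP  NZCV=1010
1: ✓ MOVNE  r1←0x57
2: · ADDEQ
3: ✓ CMP  NZCV=1001
4: ✓ ADDGT  r0←0x92
5: ✓ MOVVS  r2←0x3e
6: ✓ SUBGE  r0←0x22
7: ✓ CMP  NZCV=1000
8: · ADDGT
9: ✓ MOVVC  r2←0x04
10: · MOVEQ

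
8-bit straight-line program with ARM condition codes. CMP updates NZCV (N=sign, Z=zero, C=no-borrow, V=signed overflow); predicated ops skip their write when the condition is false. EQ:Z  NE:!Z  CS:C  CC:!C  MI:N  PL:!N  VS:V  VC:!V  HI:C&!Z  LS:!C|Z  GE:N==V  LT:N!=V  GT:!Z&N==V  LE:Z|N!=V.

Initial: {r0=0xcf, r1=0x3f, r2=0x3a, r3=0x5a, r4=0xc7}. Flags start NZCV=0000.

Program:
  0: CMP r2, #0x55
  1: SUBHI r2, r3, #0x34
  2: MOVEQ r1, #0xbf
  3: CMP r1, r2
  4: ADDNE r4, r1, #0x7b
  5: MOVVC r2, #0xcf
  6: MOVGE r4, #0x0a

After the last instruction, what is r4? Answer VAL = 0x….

0: ✓ CMP  NZCV=1000
1: · SUBHI
2: · MOVEQ
3: ✓ CMP  NZCV=0010
4: ✓ ADDNE  r4←0xba
5: ✓ MOVVC  r2←0xcf
6: ✓ MOVGE  r4←0x0a

VAL = 0x0a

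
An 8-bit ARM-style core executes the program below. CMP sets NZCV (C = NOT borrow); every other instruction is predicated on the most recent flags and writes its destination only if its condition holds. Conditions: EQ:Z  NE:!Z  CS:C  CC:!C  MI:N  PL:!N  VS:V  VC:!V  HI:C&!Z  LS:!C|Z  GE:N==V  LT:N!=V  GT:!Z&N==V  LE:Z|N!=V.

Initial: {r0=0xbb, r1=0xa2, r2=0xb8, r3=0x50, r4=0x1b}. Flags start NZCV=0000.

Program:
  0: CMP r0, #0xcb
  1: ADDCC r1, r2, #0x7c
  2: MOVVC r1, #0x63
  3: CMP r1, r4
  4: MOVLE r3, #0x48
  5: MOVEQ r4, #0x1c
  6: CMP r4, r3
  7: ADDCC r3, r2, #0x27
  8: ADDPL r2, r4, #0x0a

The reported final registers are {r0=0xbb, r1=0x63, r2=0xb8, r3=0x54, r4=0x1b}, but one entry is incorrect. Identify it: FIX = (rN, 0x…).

[0] flags=1000 → (cmp)
[1] flags=1000 CC?T → r1=0x34
[2] flags=1000 VC?T → r1=0x63
[3] flags=0010 → (cmp)
[4] flags=0010 LE?F → skip
[5] flags=0010 EQ?F → skip
[6] flags=1000 → (cmp)
[7] flags=1000 CC?T → r3=0xdf
[8] flags=1000 PL?F → skip

FIX = (r3, 0xdf)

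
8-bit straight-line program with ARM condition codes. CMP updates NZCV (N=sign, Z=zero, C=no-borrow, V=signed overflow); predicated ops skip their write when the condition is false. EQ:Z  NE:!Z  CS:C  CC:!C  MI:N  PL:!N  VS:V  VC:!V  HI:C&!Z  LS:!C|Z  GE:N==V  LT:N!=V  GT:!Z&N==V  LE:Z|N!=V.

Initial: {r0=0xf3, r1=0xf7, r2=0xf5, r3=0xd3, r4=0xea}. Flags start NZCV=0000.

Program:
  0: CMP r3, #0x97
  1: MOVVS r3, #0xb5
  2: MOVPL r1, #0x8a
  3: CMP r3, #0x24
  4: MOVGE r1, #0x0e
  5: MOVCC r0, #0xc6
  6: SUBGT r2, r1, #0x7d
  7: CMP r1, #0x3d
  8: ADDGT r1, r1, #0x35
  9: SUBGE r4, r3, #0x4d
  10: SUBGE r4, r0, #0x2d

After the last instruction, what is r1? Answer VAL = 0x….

VAL = 0x8a

0: ✓ CMP  NZCV=0010
1: · MOVVS
2: ✓ MOVPL  r1←0x8a
3: ✓ CMP  NZCV=1010
4: · MOVGE
5: · MOVCC
6: · SUBGT
7: ✓ CMP  NZCV=0011
8: · ADDGT
9: · SUBGE
10: · SUBGE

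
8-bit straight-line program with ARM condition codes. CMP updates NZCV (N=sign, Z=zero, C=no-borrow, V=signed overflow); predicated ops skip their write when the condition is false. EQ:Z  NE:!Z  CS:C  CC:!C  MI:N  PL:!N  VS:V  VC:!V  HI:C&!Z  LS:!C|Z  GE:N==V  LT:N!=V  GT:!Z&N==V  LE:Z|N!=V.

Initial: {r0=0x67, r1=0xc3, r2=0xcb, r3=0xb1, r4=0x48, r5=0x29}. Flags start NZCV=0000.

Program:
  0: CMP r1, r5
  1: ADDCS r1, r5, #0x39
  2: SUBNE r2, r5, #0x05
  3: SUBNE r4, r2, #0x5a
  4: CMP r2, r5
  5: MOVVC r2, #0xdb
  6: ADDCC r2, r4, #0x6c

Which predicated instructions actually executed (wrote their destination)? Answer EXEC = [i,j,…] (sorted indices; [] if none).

0: ✓ CMP  NZCV=1010
1: ✓ ADDCS  r1←0x62
2: ✓ SUBNE  r2←0x24
3: ✓ SUBNE  r4←0xca
4: ✓ CMP  NZCV=1000
5: ✓ MOVVC  r2←0xdb
6: ✓ ADDCC  r2←0x36

EXEC = [1,2,3,5,6]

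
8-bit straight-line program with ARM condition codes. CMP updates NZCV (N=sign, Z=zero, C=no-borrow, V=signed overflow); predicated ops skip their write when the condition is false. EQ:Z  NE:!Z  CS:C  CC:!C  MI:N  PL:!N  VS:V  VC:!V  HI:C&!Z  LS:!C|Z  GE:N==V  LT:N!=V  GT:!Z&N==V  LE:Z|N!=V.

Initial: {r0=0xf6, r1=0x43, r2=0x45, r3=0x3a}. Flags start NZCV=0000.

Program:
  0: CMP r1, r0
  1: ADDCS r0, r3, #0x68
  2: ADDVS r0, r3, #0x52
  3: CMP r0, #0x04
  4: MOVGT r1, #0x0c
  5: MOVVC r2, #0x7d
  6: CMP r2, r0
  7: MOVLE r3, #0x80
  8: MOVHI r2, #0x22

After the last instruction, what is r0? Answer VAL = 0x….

[0] flags=0000 → (cmp)
[1] flags=0000 CS?F → skip
[2] flags=0000 VS?F → skip
[3] flags=1010 → (cmp)
[4] flags=1010 GT?F → skip
[5] flags=1010 VC?T → r2=0x7d
[6] flags=1001 → (cmp)
[7] flags=1001 LE?F → skip
[8] flags=1001 HI?F → skip

VAL = 0xf6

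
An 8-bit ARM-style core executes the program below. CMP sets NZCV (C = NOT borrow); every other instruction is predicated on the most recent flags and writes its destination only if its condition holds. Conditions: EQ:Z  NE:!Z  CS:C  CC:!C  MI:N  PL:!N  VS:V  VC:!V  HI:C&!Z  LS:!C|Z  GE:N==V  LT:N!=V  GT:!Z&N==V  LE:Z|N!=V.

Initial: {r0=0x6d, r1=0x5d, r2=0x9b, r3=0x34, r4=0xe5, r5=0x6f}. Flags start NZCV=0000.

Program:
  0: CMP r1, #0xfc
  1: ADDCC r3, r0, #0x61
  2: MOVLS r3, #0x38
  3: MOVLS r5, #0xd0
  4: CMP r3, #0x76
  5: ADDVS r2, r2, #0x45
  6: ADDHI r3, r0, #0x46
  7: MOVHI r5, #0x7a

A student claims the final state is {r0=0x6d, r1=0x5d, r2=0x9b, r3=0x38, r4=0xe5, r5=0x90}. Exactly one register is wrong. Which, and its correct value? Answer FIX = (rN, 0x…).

FIX = (r5, 0xd0)

0: ✓ CMP  NZCV=0000
1: ✓ ADDCC  r3←0xce
2: ✓ MOVLS  r3←0x38
3: ✓ MOVLS  r5←0xd0
4: ✓ CMP  NZCV=1000
5: · ADDVS
6: · ADDHI
7: · MOVHI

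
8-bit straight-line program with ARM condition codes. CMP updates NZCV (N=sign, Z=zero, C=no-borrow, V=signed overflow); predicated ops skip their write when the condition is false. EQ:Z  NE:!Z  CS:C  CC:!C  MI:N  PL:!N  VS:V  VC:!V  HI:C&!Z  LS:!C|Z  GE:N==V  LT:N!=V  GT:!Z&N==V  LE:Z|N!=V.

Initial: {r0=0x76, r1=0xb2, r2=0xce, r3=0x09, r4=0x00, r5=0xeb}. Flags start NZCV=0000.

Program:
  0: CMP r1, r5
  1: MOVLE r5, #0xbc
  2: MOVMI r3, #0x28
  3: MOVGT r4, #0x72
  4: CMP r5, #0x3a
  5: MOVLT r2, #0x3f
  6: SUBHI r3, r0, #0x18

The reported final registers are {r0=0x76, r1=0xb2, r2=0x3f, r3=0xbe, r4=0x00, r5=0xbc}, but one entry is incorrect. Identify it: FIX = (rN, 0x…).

0: ✓ CMP  NZCV=1000
1: ✓ MOVLE  r5←0xbc
2: ✓ MOVMI  r3←0x28
3: · MOVGT
4: ✓ CMP  NZCV=1010
5: ✓ MOVLT  r2←0x3f
6: ✓ SUBHI  r3←0x5e

FIX = (r3, 0x5e)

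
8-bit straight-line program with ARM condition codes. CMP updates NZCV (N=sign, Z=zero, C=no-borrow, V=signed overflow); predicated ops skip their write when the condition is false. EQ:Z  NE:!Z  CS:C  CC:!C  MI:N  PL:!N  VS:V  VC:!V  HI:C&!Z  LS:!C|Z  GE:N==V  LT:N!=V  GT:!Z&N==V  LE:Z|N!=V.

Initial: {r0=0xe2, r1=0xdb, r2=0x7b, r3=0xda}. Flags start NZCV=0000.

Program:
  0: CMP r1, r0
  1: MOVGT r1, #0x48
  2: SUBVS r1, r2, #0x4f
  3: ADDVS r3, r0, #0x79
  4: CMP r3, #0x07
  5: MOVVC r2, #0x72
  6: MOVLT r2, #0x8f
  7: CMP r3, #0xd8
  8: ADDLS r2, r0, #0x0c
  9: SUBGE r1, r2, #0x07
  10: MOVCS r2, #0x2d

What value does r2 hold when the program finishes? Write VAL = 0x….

0: ✓ CMP  NZCV=1000
1: · MOVGT
2: · SUBVS
3: · ADDVS
4: ✓ CMP  NZCV=1010
5: ✓ MOVVC  r2←0x72
6: ✓ MOVLT  r2←0x8f
7: ✓ CMP  NZCV=0010
8: · ADDLS
9: ✓ SUBGE  r1←0x88
10: ✓ MOVCS  r2←0x2d

VAL = 0x2d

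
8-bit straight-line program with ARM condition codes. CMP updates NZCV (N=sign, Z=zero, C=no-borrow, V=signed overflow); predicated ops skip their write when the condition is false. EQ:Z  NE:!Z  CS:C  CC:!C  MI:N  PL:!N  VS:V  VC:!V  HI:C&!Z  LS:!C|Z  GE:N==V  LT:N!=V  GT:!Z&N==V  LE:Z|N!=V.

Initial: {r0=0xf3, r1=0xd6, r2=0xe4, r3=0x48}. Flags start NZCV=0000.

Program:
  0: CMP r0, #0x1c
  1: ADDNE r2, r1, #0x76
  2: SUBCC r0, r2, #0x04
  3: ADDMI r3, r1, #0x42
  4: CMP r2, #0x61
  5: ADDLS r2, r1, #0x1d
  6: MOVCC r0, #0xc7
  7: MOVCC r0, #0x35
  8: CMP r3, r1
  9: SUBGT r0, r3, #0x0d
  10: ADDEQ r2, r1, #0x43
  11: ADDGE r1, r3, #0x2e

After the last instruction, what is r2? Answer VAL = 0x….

VAL = 0xf3

[0] flags=1010 → (cmp)
[1] flags=1010 NE?T → r2=0x4c
[2] flags=1010 CC?F → skip
[3] flags=1010 MI?T → r3=0x18
[4] flags=1000 → (cmp)
[5] flags=1000 LS?T → r2=0xf3
[6] flags=1000 CC?T → r0=0xc7
[7] flags=1000 CC?T → r0=0x35
[8] flags=0000 → (cmp)
[9] flags=0000 GT?T → r0=0x0b
[10] flags=0000 EQ?F → skip
[11] flags=0000 GE?T → r1=0x46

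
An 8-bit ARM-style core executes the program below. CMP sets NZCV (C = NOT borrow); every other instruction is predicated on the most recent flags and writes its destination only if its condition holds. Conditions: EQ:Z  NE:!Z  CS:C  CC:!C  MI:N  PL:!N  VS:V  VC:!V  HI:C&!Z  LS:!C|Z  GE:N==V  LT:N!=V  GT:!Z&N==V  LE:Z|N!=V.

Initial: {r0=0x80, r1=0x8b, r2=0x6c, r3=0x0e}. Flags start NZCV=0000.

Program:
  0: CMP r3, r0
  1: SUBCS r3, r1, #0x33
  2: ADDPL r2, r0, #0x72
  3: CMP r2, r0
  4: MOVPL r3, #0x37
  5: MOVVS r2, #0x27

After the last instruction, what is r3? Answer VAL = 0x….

VAL = 0x0e

0: ✓ CMP  NZCV=1001
1: · SUBCS
2: · ADDPL
3: ✓ CMP  NZCV=1001
4: · MOVPL
5: ✓ MOVVS  r2←0x27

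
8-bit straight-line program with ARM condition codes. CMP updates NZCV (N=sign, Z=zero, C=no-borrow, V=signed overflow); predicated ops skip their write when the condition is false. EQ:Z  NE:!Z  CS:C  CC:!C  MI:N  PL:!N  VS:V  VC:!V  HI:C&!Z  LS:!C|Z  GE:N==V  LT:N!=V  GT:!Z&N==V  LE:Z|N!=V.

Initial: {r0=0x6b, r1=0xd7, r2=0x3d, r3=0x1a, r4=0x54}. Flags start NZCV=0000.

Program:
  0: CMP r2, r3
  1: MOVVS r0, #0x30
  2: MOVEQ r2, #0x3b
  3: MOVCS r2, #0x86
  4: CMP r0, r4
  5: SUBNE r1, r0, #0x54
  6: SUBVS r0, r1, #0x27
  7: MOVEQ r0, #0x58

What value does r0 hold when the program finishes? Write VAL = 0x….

0: ✓ CMP  NZCV=0010
1: · MOVVS
2: · MOVEQ
3: ✓ MOVCS  r2←0x86
4: ✓ CMP  NZCV=0010
5: ✓ SUBNE  r1←0x17
6: · SUBVS
7: · MOVEQ

VAL = 0x6b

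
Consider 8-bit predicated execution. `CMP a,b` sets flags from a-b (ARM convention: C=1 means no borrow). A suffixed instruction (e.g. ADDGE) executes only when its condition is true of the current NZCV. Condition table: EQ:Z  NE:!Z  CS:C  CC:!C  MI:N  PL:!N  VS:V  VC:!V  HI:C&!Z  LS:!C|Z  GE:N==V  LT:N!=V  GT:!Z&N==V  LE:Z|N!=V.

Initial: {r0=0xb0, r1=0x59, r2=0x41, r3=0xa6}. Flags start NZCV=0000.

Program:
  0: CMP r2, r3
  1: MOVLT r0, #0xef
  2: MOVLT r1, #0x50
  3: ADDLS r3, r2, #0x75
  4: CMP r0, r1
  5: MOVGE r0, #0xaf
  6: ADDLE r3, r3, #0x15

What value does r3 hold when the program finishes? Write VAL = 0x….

0: ✓ CMP  NZCV=1001
1: · MOVLT
2: · MOVLT
3: ✓ ADDLS  r3←0xb6
4: ✓ CMP  NZCV=0011
5: · MOVGE
6: ✓ ADDLE  r3←0xcb

VAL = 0xcb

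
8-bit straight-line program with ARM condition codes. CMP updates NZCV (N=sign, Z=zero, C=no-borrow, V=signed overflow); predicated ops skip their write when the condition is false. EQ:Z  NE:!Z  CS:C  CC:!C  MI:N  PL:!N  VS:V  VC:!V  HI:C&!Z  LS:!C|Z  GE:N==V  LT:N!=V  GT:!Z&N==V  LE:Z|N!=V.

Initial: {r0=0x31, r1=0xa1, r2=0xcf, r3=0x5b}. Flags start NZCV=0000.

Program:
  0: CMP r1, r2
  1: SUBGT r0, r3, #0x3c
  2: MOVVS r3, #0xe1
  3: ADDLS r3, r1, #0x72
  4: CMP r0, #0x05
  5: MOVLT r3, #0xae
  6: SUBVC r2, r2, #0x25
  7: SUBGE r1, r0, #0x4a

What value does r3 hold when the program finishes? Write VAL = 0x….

VAL = 0x13

[0] flags=1000 → (cmp)
[1] flags=1000 GT?F → skip
[2] flags=1000 VS?F → skip
[3] flags=1000 LS?T → r3=0x13
[4] flags=0010 → (cmp)
[5] flags=0010 LT?F → skip
[6] flags=0010 VC?T → r2=0xaa
[7] flags=0010 GE?T → r1=0xe7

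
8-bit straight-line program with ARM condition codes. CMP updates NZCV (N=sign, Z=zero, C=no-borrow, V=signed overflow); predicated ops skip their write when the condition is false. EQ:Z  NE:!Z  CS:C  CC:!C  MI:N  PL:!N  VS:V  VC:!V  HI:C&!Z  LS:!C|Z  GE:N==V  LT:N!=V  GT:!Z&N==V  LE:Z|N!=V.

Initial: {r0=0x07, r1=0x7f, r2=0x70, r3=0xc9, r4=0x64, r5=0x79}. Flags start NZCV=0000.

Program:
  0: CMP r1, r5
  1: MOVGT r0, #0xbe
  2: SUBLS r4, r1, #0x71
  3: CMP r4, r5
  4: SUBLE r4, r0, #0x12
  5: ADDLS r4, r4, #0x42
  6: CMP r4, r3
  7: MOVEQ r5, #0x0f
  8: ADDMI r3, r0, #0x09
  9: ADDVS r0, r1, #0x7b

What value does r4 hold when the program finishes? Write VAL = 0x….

VAL = 0xee

0: ✓ CMP  NZCV=0010
1: ✓ MOVGT  r0←0xbe
2: · SUBLS
3: ✓ CMP  NZCV=1000
4: ✓ SUBLE  r4←0xac
5: ✓ ADDLS  r4←0xee
6: ✓ CMP  NZCV=0010
7: · MOVEQ
8: · ADDMI
9: · ADDVS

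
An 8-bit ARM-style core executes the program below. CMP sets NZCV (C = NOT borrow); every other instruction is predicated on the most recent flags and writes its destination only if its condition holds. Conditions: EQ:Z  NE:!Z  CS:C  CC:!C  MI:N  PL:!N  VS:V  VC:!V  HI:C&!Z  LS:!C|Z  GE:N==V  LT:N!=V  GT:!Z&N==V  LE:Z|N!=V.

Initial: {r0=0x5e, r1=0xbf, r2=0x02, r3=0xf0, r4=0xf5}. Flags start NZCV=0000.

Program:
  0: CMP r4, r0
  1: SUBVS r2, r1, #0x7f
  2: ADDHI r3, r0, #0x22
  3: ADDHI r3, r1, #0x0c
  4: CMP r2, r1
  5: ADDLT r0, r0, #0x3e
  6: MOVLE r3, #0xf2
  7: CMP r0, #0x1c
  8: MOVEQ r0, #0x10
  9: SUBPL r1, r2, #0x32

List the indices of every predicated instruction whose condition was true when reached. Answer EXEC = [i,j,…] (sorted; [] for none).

EXEC = [2,3,9]

0: ✓ CMP  NZCV=1010
1: · SUBVS
2: ✓ ADDHI  r3←0x80
3: ✓ ADDHI  r3←0xcb
4: ✓ CMP  NZCV=0000
5: · ADDLT
6: · MOVLE
7: ✓ CMP  NZCV=0010
8: · MOVEQ
9: ✓ SUBPL  r1←0xd0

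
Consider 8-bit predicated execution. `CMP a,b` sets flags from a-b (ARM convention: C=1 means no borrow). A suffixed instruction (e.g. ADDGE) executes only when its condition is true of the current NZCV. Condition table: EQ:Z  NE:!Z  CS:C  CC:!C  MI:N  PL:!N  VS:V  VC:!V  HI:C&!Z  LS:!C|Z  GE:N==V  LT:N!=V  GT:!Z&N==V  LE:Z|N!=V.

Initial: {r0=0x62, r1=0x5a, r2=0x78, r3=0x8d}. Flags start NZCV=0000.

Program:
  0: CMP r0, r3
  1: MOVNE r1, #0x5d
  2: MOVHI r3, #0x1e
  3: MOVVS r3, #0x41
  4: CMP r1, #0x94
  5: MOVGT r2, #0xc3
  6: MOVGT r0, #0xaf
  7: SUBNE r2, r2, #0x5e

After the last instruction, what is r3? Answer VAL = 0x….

VAL = 0x41

0: ✓ CMP  NZCV=1001
1: ✓ MOVNE  r1←0x5d
2: · MOVHI
3: ✓ MOVVS  r3←0x41
4: ✓ CMP  NZCV=1001
5: ✓ MOVGT  r2←0xc3
6: ✓ MOVGT  r0←0xaf
7: ✓ SUBNE  r2←0x65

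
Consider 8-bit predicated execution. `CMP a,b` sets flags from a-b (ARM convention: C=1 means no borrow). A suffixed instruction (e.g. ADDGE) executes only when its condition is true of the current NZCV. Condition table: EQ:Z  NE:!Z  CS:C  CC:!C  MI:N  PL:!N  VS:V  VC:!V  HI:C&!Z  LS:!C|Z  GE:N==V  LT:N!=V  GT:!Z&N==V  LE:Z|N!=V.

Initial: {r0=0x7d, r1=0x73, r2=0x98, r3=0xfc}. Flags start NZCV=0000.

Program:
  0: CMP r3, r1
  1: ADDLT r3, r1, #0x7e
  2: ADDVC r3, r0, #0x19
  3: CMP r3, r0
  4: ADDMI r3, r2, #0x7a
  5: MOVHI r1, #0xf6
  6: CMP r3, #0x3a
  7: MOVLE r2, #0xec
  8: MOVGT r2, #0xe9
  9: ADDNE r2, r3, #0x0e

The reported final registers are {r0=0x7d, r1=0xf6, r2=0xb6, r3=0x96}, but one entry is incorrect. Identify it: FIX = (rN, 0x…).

FIX = (r2, 0xa4)

0: ✓ CMP  NZCV=1010
1: ✓ ADDLT  r3←0xf1
2: ✓ ADDVC  r3←0x96
3: ✓ CMP  NZCV=0011
4: · ADDMI
5: ✓ MOVHI  r1←0xf6
6: ✓ CMP  NZCV=0011
7: ✓ MOVLE  r2←0xec
8: · MOVGT
9: ✓ ADDNE  r2←0xa4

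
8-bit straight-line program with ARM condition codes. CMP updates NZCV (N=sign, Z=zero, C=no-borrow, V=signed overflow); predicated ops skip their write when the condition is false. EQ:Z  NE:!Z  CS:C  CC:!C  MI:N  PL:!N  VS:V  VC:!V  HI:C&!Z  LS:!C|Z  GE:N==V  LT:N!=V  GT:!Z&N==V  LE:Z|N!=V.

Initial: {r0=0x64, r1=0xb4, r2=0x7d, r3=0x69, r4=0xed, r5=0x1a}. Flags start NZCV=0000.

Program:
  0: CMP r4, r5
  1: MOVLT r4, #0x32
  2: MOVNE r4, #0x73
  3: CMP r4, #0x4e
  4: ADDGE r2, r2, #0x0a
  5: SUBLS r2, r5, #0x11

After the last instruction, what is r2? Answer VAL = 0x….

[0] flags=1010 → (cmp)
[1] flags=1010 LT?T → r4=0x32
[2] flags=1010 NE?T → r4=0x73
[3] flags=0010 → (cmp)
[4] flags=0010 GE?T → r2=0x87
[5] flags=0010 LS?F → skip

VAL = 0x87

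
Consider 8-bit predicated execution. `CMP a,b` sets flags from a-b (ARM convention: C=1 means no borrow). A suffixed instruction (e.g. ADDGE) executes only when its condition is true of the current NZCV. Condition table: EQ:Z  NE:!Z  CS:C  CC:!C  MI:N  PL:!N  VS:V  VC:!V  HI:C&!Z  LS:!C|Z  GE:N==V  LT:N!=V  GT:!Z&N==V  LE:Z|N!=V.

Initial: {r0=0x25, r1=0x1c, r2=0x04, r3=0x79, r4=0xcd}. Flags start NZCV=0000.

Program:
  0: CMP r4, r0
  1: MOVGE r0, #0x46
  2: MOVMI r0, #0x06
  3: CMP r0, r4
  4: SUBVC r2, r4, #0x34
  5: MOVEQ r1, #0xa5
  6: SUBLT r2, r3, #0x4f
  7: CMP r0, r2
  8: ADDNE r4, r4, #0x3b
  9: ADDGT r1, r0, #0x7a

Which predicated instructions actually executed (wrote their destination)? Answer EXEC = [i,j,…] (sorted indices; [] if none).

0: ✓ CMP  NZCV=1010
1: · MOVGE
2: ✓ MOVMI  r0←0x06
3: ✓ CMP  NZCV=0000
4: ✓ SUBVC  r2←0x99
5: · MOVEQ
6: · SUBLT
7: ✓ CMP  NZCV=0000
8: ✓ ADDNE  r4←0x08
9: ✓ ADDGT  r1←0x80

EXEC = [2,4,8,9]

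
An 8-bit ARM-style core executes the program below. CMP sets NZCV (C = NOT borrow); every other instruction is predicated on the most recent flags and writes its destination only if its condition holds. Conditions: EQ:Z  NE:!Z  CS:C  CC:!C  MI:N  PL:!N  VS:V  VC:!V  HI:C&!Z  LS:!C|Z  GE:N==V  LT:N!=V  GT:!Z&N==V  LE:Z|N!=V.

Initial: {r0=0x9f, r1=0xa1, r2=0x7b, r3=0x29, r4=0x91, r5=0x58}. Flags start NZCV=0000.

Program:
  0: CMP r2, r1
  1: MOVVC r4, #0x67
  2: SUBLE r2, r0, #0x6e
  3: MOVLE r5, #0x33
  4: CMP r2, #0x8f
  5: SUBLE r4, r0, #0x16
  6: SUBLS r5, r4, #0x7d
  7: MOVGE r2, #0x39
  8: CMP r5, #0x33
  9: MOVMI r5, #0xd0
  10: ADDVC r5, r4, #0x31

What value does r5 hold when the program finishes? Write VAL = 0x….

VAL = 0xc2

[0] flags=1001 → (cmp)
[1] flags=1001 VC?F → skip
[2] flags=1001 LE?F → skip
[3] flags=1001 LE?F → skip
[4] flags=1001 → (cmp)
[5] flags=1001 LE?F → skip
[6] flags=1001 LS?T → r5=0x14
[7] flags=1001 GE?T → r2=0x39
[8] flags=1000 → (cmp)
[9] flags=1000 MI?T → r5=0xd0
[10] flags=1000 VC?T → r5=0xc2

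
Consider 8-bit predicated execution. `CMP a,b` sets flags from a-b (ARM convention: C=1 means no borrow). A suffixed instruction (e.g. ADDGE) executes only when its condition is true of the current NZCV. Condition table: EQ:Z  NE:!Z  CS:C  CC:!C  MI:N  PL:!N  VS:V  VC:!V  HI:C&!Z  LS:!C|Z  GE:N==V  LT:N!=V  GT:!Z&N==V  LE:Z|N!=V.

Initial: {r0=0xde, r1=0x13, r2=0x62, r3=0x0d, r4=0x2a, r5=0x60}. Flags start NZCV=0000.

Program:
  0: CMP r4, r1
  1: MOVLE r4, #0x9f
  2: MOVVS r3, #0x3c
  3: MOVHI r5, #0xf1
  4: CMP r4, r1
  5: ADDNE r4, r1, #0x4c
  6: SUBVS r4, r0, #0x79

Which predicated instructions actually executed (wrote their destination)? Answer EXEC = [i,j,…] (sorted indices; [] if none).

0: ✓ CMP  NZCV=0010
1: · MOVLE
2: · MOVVS
3: ✓ MOVHI  r5←0xf1
4: ✓ CMP  NZCV=0010
5: ✓ ADDNE  r4←0x5f
6: · SUBVS

EXEC = [3,5]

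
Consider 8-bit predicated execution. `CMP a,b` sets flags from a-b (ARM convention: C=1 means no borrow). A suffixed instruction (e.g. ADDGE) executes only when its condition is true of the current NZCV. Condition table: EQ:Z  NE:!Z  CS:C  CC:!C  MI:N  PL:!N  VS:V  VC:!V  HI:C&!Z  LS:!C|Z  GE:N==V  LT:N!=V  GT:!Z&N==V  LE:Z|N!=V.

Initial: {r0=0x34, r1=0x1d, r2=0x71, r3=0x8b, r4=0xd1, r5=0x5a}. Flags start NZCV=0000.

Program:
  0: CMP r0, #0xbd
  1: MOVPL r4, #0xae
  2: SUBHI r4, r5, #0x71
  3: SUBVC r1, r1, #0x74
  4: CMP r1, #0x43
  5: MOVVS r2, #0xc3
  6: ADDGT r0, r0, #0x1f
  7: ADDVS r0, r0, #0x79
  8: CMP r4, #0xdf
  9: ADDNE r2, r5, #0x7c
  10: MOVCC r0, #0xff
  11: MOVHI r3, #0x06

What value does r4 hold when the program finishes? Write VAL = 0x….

[0] flags=0000 → (cmp)
[1] flags=0000 PL?T → r4=0xae
[2] flags=0000 HI?F → skip
[3] flags=0000 VC?T → r1=0xa9
[4] flags=0011 → (cmp)
[5] flags=0011 VS?T → r2=0xc3
[6] flags=0011 GT?F → skip
[7] flags=0011 VS?T → r0=0xad
[8] flags=1000 → (cmp)
[9] flags=1000 NE?T → r2=0xd6
[10] flags=1000 CC?T → r0=0xff
[11] flags=1000 HI?F → skip

VAL = 0xae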